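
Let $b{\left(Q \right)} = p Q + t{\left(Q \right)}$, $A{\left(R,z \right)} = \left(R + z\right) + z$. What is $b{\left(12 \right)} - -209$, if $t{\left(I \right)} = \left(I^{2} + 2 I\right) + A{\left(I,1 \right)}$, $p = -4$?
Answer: $343$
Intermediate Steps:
$A{\left(R,z \right)} = R + 2 z$
$t{\left(I \right)} = 2 + I^{2} + 3 I$ ($t{\left(I \right)} = \left(I^{2} + 2 I\right) + \left(I + 2 \cdot 1\right) = \left(I^{2} + 2 I\right) + \left(I + 2\right) = \left(I^{2} + 2 I\right) + \left(2 + I\right) = 2 + I^{2} + 3 I$)
$b{\left(Q \right)} = 2 + Q^{2} - Q$ ($b{\left(Q \right)} = - 4 Q + \left(2 + Q^{2} + 3 Q\right) = 2 + Q^{2} - Q$)
$b{\left(12 \right)} - -209 = \left(2 + 12^{2} - 12\right) - -209 = \left(2 + 144 - 12\right) + 209 = 134 + 209 = 343$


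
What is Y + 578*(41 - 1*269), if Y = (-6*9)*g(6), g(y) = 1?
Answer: -131838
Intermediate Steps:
Y = -54 (Y = -6*9*1 = -54*1 = -54)
Y + 578*(41 - 1*269) = -54 + 578*(41 - 1*269) = -54 + 578*(41 - 269) = -54 + 578*(-228) = -54 - 131784 = -131838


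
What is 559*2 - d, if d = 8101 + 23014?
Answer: -29997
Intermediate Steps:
d = 31115
559*2 - d = 559*2 - 1*31115 = 1118 - 31115 = -29997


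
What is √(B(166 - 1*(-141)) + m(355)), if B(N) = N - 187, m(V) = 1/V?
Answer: √15123355/355 ≈ 10.955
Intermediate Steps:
B(N) = -187 + N
√(B(166 - 1*(-141)) + m(355)) = √((-187 + (166 - 1*(-141))) + 1/355) = √((-187 + (166 + 141)) + 1/355) = √((-187 + 307) + 1/355) = √(120 + 1/355) = √(42601/355) = √15123355/355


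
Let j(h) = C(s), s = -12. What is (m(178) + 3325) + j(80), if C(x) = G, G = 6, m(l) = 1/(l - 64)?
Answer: 379735/114 ≈ 3331.0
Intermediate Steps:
m(l) = 1/(-64 + l)
C(x) = 6
j(h) = 6
(m(178) + 3325) + j(80) = (1/(-64 + 178) + 3325) + 6 = (1/114 + 3325) + 6 = 379051/114 + 6 = 379735/114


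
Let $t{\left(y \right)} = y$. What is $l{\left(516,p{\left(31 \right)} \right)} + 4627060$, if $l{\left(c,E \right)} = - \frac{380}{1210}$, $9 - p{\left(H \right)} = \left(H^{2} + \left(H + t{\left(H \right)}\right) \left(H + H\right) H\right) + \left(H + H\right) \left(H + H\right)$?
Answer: $\frac{559874222}{121} \approx 4.6271 \cdot 10^{6}$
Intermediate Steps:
$p{\left(H \right)} = 9 - 5 H^{2} - 4 H^{3}$ ($p{\left(H \right)} = 9 - \left(\left(H^{2} + \left(H + H\right) \left(H + H\right) H\right) + \left(H + H\right) \left(H + H\right)\right) = 9 - \left(\left(H^{2} + 2 H 2 H H\right) + 2 H 2 H\right) = 9 - \left(\left(H^{2} + 4 H^{2} H\right) + 4 H^{2}\right) = 9 - \left(\left(H^{2} + 4 H^{3}\right) + 4 H^{2}\right) = 9 - \left(4 H^{3} + 5 H^{2}\right) = 9 - 5 H^{2} - 4 H^{3}$)
$l{\left(c,E \right)} = - \frac{38}{121}$ ($l{\left(c,E \right)} = \left(-380\right) \frac{1}{1210} = - \frac{38}{121}$)
$l{\left(516,p{\left(31 \right)} \right)} + 4627060 = - \frac{38}{121} + 4627060 = \frac{559874222}{121}$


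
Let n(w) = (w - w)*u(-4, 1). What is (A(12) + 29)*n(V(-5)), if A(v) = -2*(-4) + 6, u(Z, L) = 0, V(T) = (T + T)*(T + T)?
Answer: 0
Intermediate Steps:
V(T) = 4*T² (V(T) = (2*T)*(2*T) = 4*T²)
A(v) = 14 (A(v) = 8 + 6 = 14)
n(w) = 0 (n(w) = (w - w)*0 = 0*0 = 0)
(A(12) + 29)*n(V(-5)) = (14 + 29)*0 = 43*0 = 0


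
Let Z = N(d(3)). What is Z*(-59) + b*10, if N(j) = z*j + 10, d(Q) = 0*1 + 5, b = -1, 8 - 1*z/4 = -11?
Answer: -23020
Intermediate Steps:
z = 76 (z = 32 - 4*(-11) = 32 + 44 = 76)
d(Q) = 5 (d(Q) = 0 + 5 = 5)
N(j) = 10 + 76*j (N(j) = 76*j + 10 = 10 + 76*j)
Z = 390 (Z = 10 + 76*5 = 10 + 380 = 390)
Z*(-59) + b*10 = 390*(-59) - 1*10 = -23010 - 10 = -23020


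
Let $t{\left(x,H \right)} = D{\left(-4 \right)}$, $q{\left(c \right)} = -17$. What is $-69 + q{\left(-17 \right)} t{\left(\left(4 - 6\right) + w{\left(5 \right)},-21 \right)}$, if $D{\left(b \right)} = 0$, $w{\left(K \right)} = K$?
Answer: $-69$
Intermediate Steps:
$t{\left(x,H \right)} = 0$
$-69 + q{\left(-17 \right)} t{\left(\left(4 - 6\right) + w{\left(5 \right)},-21 \right)} = -69 - 0 = -69 + 0 = -69$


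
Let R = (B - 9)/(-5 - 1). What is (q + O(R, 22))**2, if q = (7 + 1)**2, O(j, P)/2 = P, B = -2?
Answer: 11664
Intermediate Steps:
R = 11/6 (R = (-2 - 9)/(-5 - 1) = -11/(-6) = -11*(-1/6) = 11/6 ≈ 1.8333)
O(j, P) = 2*P
q = 64 (q = 8**2 = 64)
(q + O(R, 22))**2 = (64 + 2*22)**2 = (64 + 44)**2 = 108**2 = 11664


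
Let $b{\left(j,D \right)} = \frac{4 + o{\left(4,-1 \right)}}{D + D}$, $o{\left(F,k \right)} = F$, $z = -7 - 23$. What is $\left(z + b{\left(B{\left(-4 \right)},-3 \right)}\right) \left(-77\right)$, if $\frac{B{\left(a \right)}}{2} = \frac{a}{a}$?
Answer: $\frac{7238}{3} \approx 2412.7$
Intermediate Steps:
$z = -30$ ($z = -7 - 23 = -30$)
$B{\left(a \right)} = 2$ ($B{\left(a \right)} = 2 \frac{a}{a} = 2 \cdot 1 = 2$)
$b{\left(j,D \right)} = \frac{4}{D}$ ($b{\left(j,D \right)} = \frac{4 + 4}{D + D} = \frac{8}{2 D} = 8 \frac{1}{2 D} = \frac{4}{D}$)
$\left(z + b{\left(B{\left(-4 \right)},-3 \right)}\right) \left(-77\right) = \left(-30 + \frac{4}{-3}\right) \left(-77\right) = \left(-30 + 4 \left(- \frac{1}{3}\right)\right) \left(-77\right) = \left(-30 - \frac{4}{3}\right) \left(-77\right) = \left(- \frac{94}{3}\right) \left(-77\right) = \frac{7238}{3}$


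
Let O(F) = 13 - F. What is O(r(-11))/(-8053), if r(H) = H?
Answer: -24/8053 ≈ -0.0029803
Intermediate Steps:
O(r(-11))/(-8053) = (13 - 1*(-11))/(-8053) = (13 + 11)*(-1/8053) = 24*(-1/8053) = -24/8053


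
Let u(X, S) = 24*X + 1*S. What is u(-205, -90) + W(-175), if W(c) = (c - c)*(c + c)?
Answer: -5010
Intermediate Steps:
W(c) = 0 (W(c) = 0*(2*c) = 0)
u(X, S) = S + 24*X (u(X, S) = 24*X + S = S + 24*X)
u(-205, -90) + W(-175) = (-90 + 24*(-205)) + 0 = (-90 - 4920) + 0 = -5010 + 0 = -5010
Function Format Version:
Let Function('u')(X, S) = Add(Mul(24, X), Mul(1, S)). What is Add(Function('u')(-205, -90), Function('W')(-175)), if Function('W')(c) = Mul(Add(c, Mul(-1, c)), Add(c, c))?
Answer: -5010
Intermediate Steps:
Function('W')(c) = 0 (Function('W')(c) = Mul(0, Mul(2, c)) = 0)
Function('u')(X, S) = Add(S, Mul(24, X)) (Function('u')(X, S) = Add(Mul(24, X), S) = Add(S, Mul(24, X)))
Add(Function('u')(-205, -90), Function('W')(-175)) = Add(Add(-90, Mul(24, -205)), 0) = Add(Add(-90, -4920), 0) = Add(-5010, 0) = -5010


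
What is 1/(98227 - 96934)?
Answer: 1/1293 ≈ 0.00077340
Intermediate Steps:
1/(98227 - 96934) = 1/1293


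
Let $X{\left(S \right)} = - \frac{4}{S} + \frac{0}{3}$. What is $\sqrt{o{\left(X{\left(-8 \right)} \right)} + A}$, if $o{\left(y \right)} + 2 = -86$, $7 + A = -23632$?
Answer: $i \sqrt{23727} \approx 154.04 i$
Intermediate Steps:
$X{\left(S \right)} = - \frac{4}{S}$ ($X{\left(S \right)} = - \frac{4}{S} + 0 \cdot \frac{1}{3} = - \frac{4}{S} + 0 = - \frac{4}{S}$)
$A = -23639$ ($A = -7 - 23632 = -23639$)
$o{\left(y \right)} = -88$ ($o{\left(y \right)} = -2 - 86 = -88$)
$\sqrt{o{\left(X{\left(-8 \right)} \right)} + A} = \sqrt{-88 - 23639} = \sqrt{-23727} = i \sqrt{23727}$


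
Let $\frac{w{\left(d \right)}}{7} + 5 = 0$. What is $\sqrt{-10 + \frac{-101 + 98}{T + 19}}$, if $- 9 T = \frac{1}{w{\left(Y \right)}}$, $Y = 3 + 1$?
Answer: $\frac{i \sqrt{363978730}}{5986} \approx 3.1871 i$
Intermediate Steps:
$Y = 4$
$w{\left(d \right)} = -35$ ($w{\left(d \right)} = -35 + 7 \cdot 0 = -35 + 0 = -35$)
$T = \frac{1}{315}$ ($T = - \frac{1}{9 \left(-35\right)} = \left(- \frac{1}{9}\right) \left(- \frac{1}{35}\right) = \frac{1}{315} \approx 0.0031746$)
$\sqrt{-10 + \frac{-101 + 98}{T + 19}} = \sqrt{-10 + \frac{-101 + 98}{\frac{1}{315} + 19}} = \sqrt{-10 - \frac{3}{\frac{5986}{315}}} = \sqrt{-10 - \frac{945}{5986}} = \sqrt{- \frac{60805}{5986}} = \frac{i \sqrt{363978730}}{5986}$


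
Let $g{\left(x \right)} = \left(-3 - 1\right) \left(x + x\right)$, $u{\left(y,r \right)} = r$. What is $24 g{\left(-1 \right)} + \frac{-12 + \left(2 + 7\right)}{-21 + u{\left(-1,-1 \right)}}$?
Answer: $\frac{4227}{22} \approx 192.14$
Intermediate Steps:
$g{\left(x \right)} = - 8 x$ ($g{\left(x \right)} = - 4 \cdot 2 x = - 8 x$)
$24 g{\left(-1 \right)} + \frac{-12 + \left(2 + 7\right)}{-21 + u{\left(-1,-1 \right)}} = 24 \left(\left(-8\right) \left(-1\right)\right) + \frac{-12 + \left(2 + 7\right)}{-21 - 1} = 24 \cdot 8 + \frac{-12 + 9}{-22} = 192 - - \frac{3}{22} = 192 + \frac{3}{22} = \frac{4227}{22}$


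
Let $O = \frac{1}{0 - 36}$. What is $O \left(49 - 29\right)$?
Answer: $- \frac{5}{9} \approx -0.55556$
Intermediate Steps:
$O = - \frac{1}{36}$ ($O = \frac{1}{-36} = - \frac{1}{36} \approx -0.027778$)
$O \left(49 - 29\right) = - \frac{49 - 29}{36} = \left(- \frac{1}{36}\right) 20 = - \frac{5}{9}$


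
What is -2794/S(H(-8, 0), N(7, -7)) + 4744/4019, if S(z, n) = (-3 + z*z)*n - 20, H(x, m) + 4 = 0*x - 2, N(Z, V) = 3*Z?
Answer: -8036374/2704787 ≈ -2.9712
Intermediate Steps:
H(x, m) = -6 (H(x, m) = -4 + (0*x - 2) = -4 + (0 - 2) = -4 - 2 = -6)
S(z, n) = -20 + n*(-3 + z²) (S(z, n) = (-3 + z²)*n - 20 = n*(-3 + z²) - 20 = -20 + n*(-3 + z²))
-2794/S(H(-8, 0), N(7, -7)) + 4744/4019 = -2794/(-20 - 9*7 + (3*7)*(-6)²) + 4744/4019 = -2794/(-20 - 3*21 + 21*36) + 4744*(1/4019) = -2794/(-20 - 63 + 756) + 4744/4019 = -2794/673 + 4744/4019 = -8036374/2704787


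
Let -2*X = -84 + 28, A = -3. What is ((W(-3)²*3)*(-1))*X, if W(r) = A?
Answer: -756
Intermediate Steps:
W(r) = -3
X = 28 (X = -(-84 + 28)/2 = -½*(-56) = 28)
((W(-3)²*3)*(-1))*X = (((-3)²*3)*(-1))*28 = ((9*3)*(-1))*28 = (27*(-1))*28 = -27*28 = -756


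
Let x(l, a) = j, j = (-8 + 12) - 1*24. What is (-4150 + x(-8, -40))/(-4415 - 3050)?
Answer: 834/1493 ≈ 0.55861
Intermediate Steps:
j = -20 (j = 4 - 24 = -20)
x(l, a) = -20
(-4150 + x(-8, -40))/(-4415 - 3050) = (-4150 - 20)/(-4415 - 3050) = -4170/(-7465) = -4170*(-1/7465) = 834/1493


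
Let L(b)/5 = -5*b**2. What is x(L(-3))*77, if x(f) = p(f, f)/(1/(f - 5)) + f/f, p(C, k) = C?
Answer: 3984827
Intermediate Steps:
L(b) = -25*b**2 (L(b) = 5*(-5*b**2) = -25*b**2)
x(f) = 1 + f*(-5 + f) (x(f) = f/(1/(f - 5)) + f/f = f/(1/(-5 + f)) + 1 = f*(-5 + f) + 1 = 1 + f*(-5 + f))
x(L(-3))*77 = (1 + (-25*(-3)**2)**2 - (-125)*(-3)**2)*77 = (1 + (-25*9)**2 - (-125)*9)*77 = (1 + (-225)**2 - 5*(-225))*77 = (1 + 50625 + 1125)*77 = 51751*77 = 3984827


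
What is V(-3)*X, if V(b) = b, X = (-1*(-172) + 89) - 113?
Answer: -444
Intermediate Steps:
X = 148 (X = (172 + 89) - 113 = 261 - 113 = 148)
V(-3)*X = -3*148 = -444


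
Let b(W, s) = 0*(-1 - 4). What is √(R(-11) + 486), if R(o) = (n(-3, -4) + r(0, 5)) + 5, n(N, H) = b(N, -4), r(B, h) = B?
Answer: √491 ≈ 22.159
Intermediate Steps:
b(W, s) = 0 (b(W, s) = 0*(-5) = 0)
n(N, H) = 0
R(o) = 5 (R(o) = (0 + 0) + 5 = 0 + 5 = 5)
√(R(-11) + 486) = √(5 + 486) = √491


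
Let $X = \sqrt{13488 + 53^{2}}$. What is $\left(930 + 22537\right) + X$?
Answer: $23467 + \sqrt{16297} \approx 23595.0$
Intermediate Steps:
$X = \sqrt{16297}$ ($X = \sqrt{13488 + 2809} = \sqrt{16297} \approx 127.66$)
$\left(930 + 22537\right) + X = \left(930 + 22537\right) + \sqrt{16297} = 23467 + \sqrt{16297}$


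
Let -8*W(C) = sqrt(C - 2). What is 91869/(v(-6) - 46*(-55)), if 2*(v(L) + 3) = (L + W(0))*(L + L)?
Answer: 1883681976/52551761 - 551214*I*sqrt(2)/52551761 ≈ 35.844 - 0.014834*I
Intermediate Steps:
W(C) = -sqrt(-2 + C)/8 (W(C) = -sqrt(C - 2)/8 = -sqrt(-2 + C)/8)
v(L) = -3 + L*(L - I*sqrt(2)/8) (v(L) = -3 + ((L - sqrt(-2 + 0)/8)*(L + L))/2 = -3 + ((L - I*sqrt(2)/8)*(2*L))/2 = -3 + (2*L*(L - I*sqrt(2)/8))/2 = -3 + L*(L - I*sqrt(2)/8))
91869/(v(-6) - 46*(-55)) = 91869/((-3 + (-6)**2 - 1/8*I*(-6)*sqrt(2)) - 46*(-55)) = 91869/((-3 + 36 + 3*I*sqrt(2)/4) + 2530) = 91869/((33 + 3*I*sqrt(2)/4) + 2530) = 91869/(2563 + 3*I*sqrt(2)/4)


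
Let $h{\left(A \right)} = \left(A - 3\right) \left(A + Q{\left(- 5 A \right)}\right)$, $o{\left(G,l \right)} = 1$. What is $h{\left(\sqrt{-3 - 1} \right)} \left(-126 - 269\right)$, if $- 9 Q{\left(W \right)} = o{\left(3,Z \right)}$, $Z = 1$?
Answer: $\frac{4345}{3} + \frac{22120 i}{9} \approx 1448.3 + 2457.8 i$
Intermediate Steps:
$Q{\left(W \right)} = - \frac{1}{9}$ ($Q{\left(W \right)} = \left(- \frac{1}{9}\right) 1 = - \frac{1}{9}$)
$h{\left(A \right)} = \left(-3 + A\right) \left(- \frac{1}{9} + A\right)$ ($h{\left(A \right)} = \left(A - 3\right) \left(A - \frac{1}{9}\right) = \left(-3 + A\right) \left(- \frac{1}{9} + A\right)$)
$h{\left(\sqrt{-3 - 1} \right)} \left(-126 - 269\right) = \left(\frac{1}{3} + \left(\sqrt{-3 - 1}\right)^{2} - \frac{28 \sqrt{-3 - 1}}{9}\right) \left(-126 - 269\right) = \left(\frac{1}{3} + \left(\sqrt{-4}\right)^{2} - \frac{28 \sqrt{-4}}{9}\right) \left(-395\right) = \left(\frac{1}{3} + \left(2 i\right)^{2} - \frac{28 \cdot 2 i}{9}\right) \left(-395\right) = \left(\frac{1}{3} - 4 - \frac{56 i}{9}\right) \left(-395\right) = \left(- \frac{11}{3} - \frac{56 i}{9}\right) \left(-395\right) = \frac{4345}{3} + \frac{22120 i}{9}$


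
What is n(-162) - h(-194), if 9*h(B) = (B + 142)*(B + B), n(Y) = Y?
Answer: -21634/9 ≈ -2403.8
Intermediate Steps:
h(B) = 2*B*(142 + B)/9 (h(B) = ((B + 142)*(B + B))/9 = ((142 + B)*(2*B))/9 = (2*B*(142 + B))/9 = 2*B*(142 + B)/9)
n(-162) - h(-194) = -162 - 2*(-194)*(142 - 194)/9 = -162 - 2*(-194)*(-52)/9 = -162 - 1*20176/9 = -162 - 20176/9 = -21634/9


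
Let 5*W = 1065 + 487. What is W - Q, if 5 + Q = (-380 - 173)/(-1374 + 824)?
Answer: 172917/550 ≈ 314.39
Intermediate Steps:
Q = -2197/550 (Q = -5 + (-380 - 173)/(-1374 + 824) = -5 - 553/(-550) = -5 - 553*(-1/550) = -5 + 553/550 = -2197/550 ≈ -3.9945)
W = 1552/5 (W = (1065 + 487)/5 = (⅕)*1552 = 1552/5 ≈ 310.40)
W - Q = 1552/5 - 1*(-2197/550) = 1552/5 + 2197/550 = 172917/550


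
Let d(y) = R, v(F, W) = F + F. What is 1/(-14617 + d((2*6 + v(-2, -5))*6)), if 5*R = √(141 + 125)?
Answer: -365425/5341416959 - 5*√266/5341416959 ≈ -6.8429e-5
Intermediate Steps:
v(F, W) = 2*F
R = √266/5 (R = √(141 + 125)/5 = √266/5 ≈ 3.2619)
d(y) = √266/5
1/(-14617 + d((2*6 + v(-2, -5))*6)) = 1/(-14617 + √266/5)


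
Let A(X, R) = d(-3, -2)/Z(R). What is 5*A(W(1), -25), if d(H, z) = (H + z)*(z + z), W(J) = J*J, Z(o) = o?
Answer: -4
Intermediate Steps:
W(J) = J**2
d(H, z) = 2*z*(H + z) (d(H, z) = (H + z)*(2*z) = 2*z*(H + z))
A(X, R) = 20/R (A(X, R) = (2*(-2)*(-3 - 2))/R = (2*(-2)*(-5))/R = 20/R)
5*A(W(1), -25) = 5*(20/(-25)) = 5*(20*(-1/25)) = 5*(-4/5) = -4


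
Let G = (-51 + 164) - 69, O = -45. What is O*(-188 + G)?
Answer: 6480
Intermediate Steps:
G = 44 (G = 113 - 69 = 44)
O*(-188 + G) = -45*(-188 + 44) = -45*(-144) = 6480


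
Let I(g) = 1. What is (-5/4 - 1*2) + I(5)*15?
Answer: 47/4 ≈ 11.750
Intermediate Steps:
(-5/4 - 1*2) + I(5)*15 = (-5/4 - 1*2) + 1*15 = (-5*¼ - 2) + 15 = (-5/4 - 2) + 15 = -13/4 + 15 = 47/4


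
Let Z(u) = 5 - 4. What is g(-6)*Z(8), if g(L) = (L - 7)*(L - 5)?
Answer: 143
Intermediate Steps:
Z(u) = 1
g(L) = (-7 + L)*(-5 + L)
g(-6)*Z(8) = (35 + (-6)² - 12*(-6))*1 = (35 + 36 + 72)*1 = 143*1 = 143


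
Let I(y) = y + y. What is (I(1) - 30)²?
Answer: 784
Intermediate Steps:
I(y) = 2*y
(I(1) - 30)² = (2*1 - 30)² = (2 - 30)² = (-28)² = 784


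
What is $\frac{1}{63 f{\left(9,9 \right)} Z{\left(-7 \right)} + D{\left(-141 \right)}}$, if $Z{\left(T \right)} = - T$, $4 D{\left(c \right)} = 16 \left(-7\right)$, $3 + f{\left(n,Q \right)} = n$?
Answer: $\frac{1}{2618} \approx 0.00038197$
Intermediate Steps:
$f{\left(n,Q \right)} = -3 + n$
$D{\left(c \right)} = -28$ ($D{\left(c \right)} = \frac{16 \left(-7\right)}{4} = \frac{1}{4} \left(-112\right) = -28$)
$\frac{1}{63 f{\left(9,9 \right)} Z{\left(-7 \right)} + D{\left(-141 \right)}} = \frac{1}{63 \left(-3 + 9\right) \left(\left(-1\right) \left(-7\right)\right) - 28} = \frac{1}{63 \cdot 6 \cdot 7 - 28} = \frac{1}{378 \cdot 7 - 28} = \frac{1}{2646 - 28} = \frac{1}{2618}$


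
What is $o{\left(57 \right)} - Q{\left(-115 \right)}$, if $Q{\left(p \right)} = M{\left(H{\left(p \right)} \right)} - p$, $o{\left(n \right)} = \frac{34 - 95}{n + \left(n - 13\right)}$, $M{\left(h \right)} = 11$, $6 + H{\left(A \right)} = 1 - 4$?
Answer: $- \frac{12787}{101} \approx -126.6$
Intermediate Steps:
$H{\left(A \right)} = -9$ ($H{\left(A \right)} = -6 + \left(1 - 4\right) = -6 - 3 = -9$)
$o{\left(n \right)} = - \frac{61}{-13 + 2 n}$ ($o{\left(n \right)} = - \frac{61}{n + \left(n - 13\right)} = - \frac{61}{n + \left(-13 + n\right)} = - \frac{61}{-13 + 2 n}$)
$Q{\left(p \right)} = 11 - p$
$o{\left(57 \right)} - Q{\left(-115 \right)} = - \frac{61}{-13 + 2 \cdot 57} - \left(11 - -115\right) = - \frac{61}{-13 + 114} - \left(11 + 115\right) = - \frac{61}{101} - 126 = - \frac{12787}{101}$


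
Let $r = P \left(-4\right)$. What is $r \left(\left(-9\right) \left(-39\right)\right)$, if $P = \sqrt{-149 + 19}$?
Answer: $- 1404 i \sqrt{130} \approx - 16008.0 i$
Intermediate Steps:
$P = i \sqrt{130}$ ($P = \sqrt{-130} = i \sqrt{130} \approx 11.402 i$)
$r = - 4 i \sqrt{130}$ ($r = i \sqrt{130} \left(-4\right) = - 4 i \sqrt{130} \approx - 45.607 i$)
$r \left(\left(-9\right) \left(-39\right)\right) = - 4 i \sqrt{130} \left(\left(-9\right) \left(-39\right)\right) = - 4 i \sqrt{130} \cdot 351 = - 1404 i \sqrt{130}$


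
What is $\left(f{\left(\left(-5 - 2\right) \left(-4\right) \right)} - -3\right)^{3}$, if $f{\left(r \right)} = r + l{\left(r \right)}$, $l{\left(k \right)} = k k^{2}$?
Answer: $10623335069087$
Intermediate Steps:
$l{\left(k \right)} = k^{3}$
$f{\left(r \right)} = r + r^{3}$
$\left(f{\left(\left(-5 - 2\right) \left(-4\right) \right)} - -3\right)^{3} = \left(\left(\left(-5 - 2\right) \left(-4\right) + \left(\left(-5 - 2\right) \left(-4\right)\right)^{3}\right) - -3\right)^{3} = \left(\left(\left(-7\right) \left(-4\right) + \left(\left(-7\right) \left(-4\right)\right)^{3}\right) + 3\right)^{3} = \left(\left(28 + 28^{3}\right) + 3\right)^{3} = \left(\left(28 + 21952\right) + 3\right)^{3} = \left(21980 + 3\right)^{3} = 21983^{3} = 10623335069087$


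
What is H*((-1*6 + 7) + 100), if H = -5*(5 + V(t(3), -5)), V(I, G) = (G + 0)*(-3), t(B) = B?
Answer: -10100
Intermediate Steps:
V(I, G) = -3*G (V(I, G) = G*(-3) = -3*G)
H = -100 (H = -5*(5 - 3*(-5)) = -5*(5 + 15) = -5*20 = -100)
H*((-1*6 + 7) + 100) = -100*((-1*6 + 7) + 100) = -100*((-6 + 7) + 100) = -100*(1 + 100) = -100*101 = -10100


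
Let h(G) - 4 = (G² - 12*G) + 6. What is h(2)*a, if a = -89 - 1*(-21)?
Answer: 680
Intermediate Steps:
h(G) = 10 + G² - 12*G (h(G) = 4 + ((G² - 12*G) + 6) = 4 + (6 + G² - 12*G) = 10 + G² - 12*G)
a = -68 (a = -89 + 21 = -68)
h(2)*a = (10 + 2² - 12*2)*(-68) = (10 + 4 - 24)*(-68) = -10*(-68) = 680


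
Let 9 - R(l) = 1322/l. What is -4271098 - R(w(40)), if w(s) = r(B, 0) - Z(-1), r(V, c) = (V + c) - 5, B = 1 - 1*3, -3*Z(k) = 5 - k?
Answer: -21356857/5 ≈ -4.2714e+6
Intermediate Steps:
Z(k) = -5/3 + k/3 (Z(k) = -(5 - k)/3 = -5/3 + k/3)
B = -2 (B = 1 - 3 = -2)
r(V, c) = -5 + V + c
w(s) = -5 (w(s) = (-5 - 2 + 0) - (-5/3 + (⅓)*(-1)) = -7 - (-5/3 - ⅓) = -7 - 1*(-2) = -7 + 2 = -5)
R(l) = 9 - 1322/l
-4271098 - R(w(40)) = -4271098 - (9 - 1322/(-5)) = -4271098 - (9 - 1322*(-⅕)) = -4271098 - (9 + 1322/5) = -4271098 - 1*1367/5 = -4271098 - 1367/5 = -21356857/5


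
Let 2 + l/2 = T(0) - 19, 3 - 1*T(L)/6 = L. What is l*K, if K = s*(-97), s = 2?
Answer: 1164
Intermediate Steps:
T(L) = 18 - 6*L
K = -194 (K = 2*(-97) = -194)
l = -6 (l = -4 + 2*((18 - 6*0) - 19) = -4 + 2*((18 + 0) - 19) = -4 + 2*(18 - 19) = -4 + 2*(-1) = -4 - 2 = -6)
l*K = -6*(-194) = 1164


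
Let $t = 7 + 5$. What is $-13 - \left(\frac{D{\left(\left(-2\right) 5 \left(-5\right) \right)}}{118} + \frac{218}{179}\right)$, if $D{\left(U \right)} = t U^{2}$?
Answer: $- \frac{2835155}{10561} \approx -268.46$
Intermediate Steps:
$t = 12$
$D{\left(U \right)} = 12 U^{2}$
$-13 - \left(\frac{D{\left(\left(-2\right) 5 \left(-5\right) \right)}}{118} + \frac{218}{179}\right) = -13 - \left(\frac{12 \left(\left(-2\right) 5 \left(-5\right)\right)^{2}}{118} + \frac{218}{179}\right) = -13 - \left(12 \left(\left(-10\right) \left(-5\right)\right)^{2} \cdot \frac{1}{118} + 218 \cdot \frac{1}{179}\right) = -13 - \left(12 \cdot 50^{2} \cdot \frac{1}{118} + \frac{218}{179}\right) = -13 - \left(12 \cdot 2500 \cdot \frac{1}{118} + \frac{218}{179}\right) = -13 - \left(30000 \cdot \frac{1}{118} + \frac{218}{179}\right) = -13 - \left(\frac{15000}{59} + \frac{218}{179}\right) = -13 - \frac{2697862}{10561} = - \frac{2835155}{10561}$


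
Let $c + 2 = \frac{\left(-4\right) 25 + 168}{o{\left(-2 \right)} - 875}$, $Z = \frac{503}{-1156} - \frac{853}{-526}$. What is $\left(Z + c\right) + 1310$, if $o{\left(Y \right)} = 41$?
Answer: $\frac{165967909921}{126779676} \approx 1309.1$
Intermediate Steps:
$Z = \frac{360745}{304028}$ ($Z = 503 \left(- \frac{1}{1156}\right) - - \frac{853}{526} = - \frac{503}{1156} + \frac{853}{526} = \frac{360745}{304028} \approx 1.1866$)
$c = - \frac{868}{417}$ ($c = -2 + \frac{\left(-4\right) 25 + 168}{41 - 875} = -2 + \frac{-100 + 168}{-834} = -2 + 68 \left(- \frac{1}{834}\right) = -2 - \frac{34}{417} = - \frac{868}{417} \approx -2.0815$)
$\left(Z + c\right) + 1310 = \left(\frac{360745}{304028} - \frac{868}{417}\right) + 1310 = - \frac{113465639}{126779676} + 1310 = \frac{165967909921}{126779676}$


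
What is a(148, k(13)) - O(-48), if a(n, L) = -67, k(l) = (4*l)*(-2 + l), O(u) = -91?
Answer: 24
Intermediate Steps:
k(l) = 4*l*(-2 + l)
a(148, k(13)) - O(-48) = -67 - 1*(-91) = -67 + 91 = 24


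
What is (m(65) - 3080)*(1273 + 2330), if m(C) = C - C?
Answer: -11097240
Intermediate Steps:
m(C) = 0
(m(65) - 3080)*(1273 + 2330) = (0 - 3080)*(1273 + 2330) = -3080*3603 = -11097240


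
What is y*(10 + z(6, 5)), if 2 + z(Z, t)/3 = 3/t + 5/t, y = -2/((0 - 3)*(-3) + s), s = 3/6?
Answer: -176/95 ≈ -1.8526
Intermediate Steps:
s = 1/2 (s = 3*(1/6) = 1/2 ≈ 0.50000)
y = -4/19 (y = -2/((0 - 3)*(-3) + 1/2) = -2/(-3*(-3) + 1/2) = -2/(9 + 1/2) = -2/19/2 = -2*2/19 = -4/19 ≈ -0.21053)
z(Z, t) = -6 + 24/t (z(Z, t) = -6 + 3*(3/t + 5/t) = -6 + 3*(8/t) = -6 + 24/t)
y*(10 + z(6, 5)) = -4*(10 + (-6 + 24/5))/19 = -4*(10 - 6/5)/19 = -4/19*44/5 = -176/95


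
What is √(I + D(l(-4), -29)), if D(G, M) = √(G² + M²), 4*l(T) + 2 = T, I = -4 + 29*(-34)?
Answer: √(-3960 + 2*√3373)/2 ≈ 30.999*I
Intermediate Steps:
I = -990 (I = -4 - 986 = -990)
l(T) = -½ + T/4
√(I + D(l(-4), -29)) = √(-990 + √((-½ + (¼)*(-4))² + (-29)²)) = √(-990 + √((-½ - 1)² + 841)) = √(-990 + √((-3/2)² + 841)) = √(-990 + √(9/4 + 841)) = √(-990 + √(3373/4)) = √(-990 + √3373/2)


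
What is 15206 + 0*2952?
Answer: 15206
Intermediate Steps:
15206 + 0*2952 = 15206 + 0 = 15206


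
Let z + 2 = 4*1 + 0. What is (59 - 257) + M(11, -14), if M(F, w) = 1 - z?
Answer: -199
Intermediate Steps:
z = 2 (z = -2 + (4*1 + 0) = -2 + (4 + 0) = -2 + 4 = 2)
M(F, w) = -1 (M(F, w) = 1 - 1*2 = 1 - 2 = -1)
(59 - 257) + M(11, -14) = (59 - 257) - 1 = -198 - 1 = -199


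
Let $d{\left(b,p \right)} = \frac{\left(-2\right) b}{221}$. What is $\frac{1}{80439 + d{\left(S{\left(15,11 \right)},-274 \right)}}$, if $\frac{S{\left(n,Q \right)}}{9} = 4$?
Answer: $\frac{221}{17776947} \approx 1.2432 \cdot 10^{-5}$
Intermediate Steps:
$S{\left(n,Q \right)} = 36$ ($S{\left(n,Q \right)} = 9 \cdot 4 = 36$)
$d{\left(b,p \right)} = - \frac{2 b}{221}$ ($d{\left(b,p \right)} = - 2 b \frac{1}{221} = - \frac{2 b}{221}$)
$\frac{1}{80439 + d{\left(S{\left(15,11 \right)},-274 \right)}} = \frac{1}{80439 - \frac{72}{221}} = \frac{1}{\frac{17776947}{221}} = \frac{221}{17776947}$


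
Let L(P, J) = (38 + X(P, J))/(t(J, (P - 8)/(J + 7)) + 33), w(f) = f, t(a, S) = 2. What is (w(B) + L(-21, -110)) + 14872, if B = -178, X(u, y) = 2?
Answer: 102866/7 ≈ 14695.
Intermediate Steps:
L(P, J) = 8/7 (L(P, J) = (38 + 2)/(2 + 33) = 40/35 = 40*(1/35) = 8/7)
(w(B) + L(-21, -110)) + 14872 = (-178 + 8/7) + 14872 = -1238/7 + 14872 = 102866/7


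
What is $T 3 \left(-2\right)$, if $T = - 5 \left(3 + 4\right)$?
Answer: $210$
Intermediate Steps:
$T = -35$ ($T = \left(-5\right) 7 = -35$)
$T 3 \left(-2\right) = - 35 \cdot 3 \left(-2\right) = \left(-35\right) \left(-6\right) = 210$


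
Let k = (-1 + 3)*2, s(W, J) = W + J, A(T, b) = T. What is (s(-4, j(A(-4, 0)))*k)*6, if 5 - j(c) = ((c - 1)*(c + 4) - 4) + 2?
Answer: 72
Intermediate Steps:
j(c) = 7 - (-1 + c)*(4 + c) (j(c) = 5 - (((c - 1)*(c + 4) - 4) + 2) = 5 - (((-1 + c)*(4 + c) - 4) + 2) = 5 - ((-4 + (-1 + c)*(4 + c)) + 2) = 5 - (-2 + (-1 + c)*(4 + c)) = 5 + (2 - (-1 + c)*(4 + c)) = 7 - (-1 + c)*(4 + c))
s(W, J) = J + W
k = 4 (k = 2*2 = 4)
(s(-4, j(A(-4, 0)))*k)*6 = (((11 - 1*(-4)**2 - 3*(-4)) - 4)*4)*6 = (((11 - 1*16 + 12) - 4)*4)*6 = (((11 - 16 + 12) - 4)*4)*6 = ((7 - 4)*4)*6 = (3*4)*6 = 12*6 = 72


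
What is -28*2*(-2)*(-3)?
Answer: -336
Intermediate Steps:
-28*2*(-2)*(-3) = -(-112)*(-3) = -28*12 = -336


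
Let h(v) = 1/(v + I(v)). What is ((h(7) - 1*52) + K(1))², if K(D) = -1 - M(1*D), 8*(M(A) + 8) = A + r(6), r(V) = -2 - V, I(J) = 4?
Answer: 15015625/7744 ≈ 1939.0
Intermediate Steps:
h(v) = 1/(4 + v) (h(v) = 1/(v + 4) = 1/(4 + v))
M(A) = -9 + A/8 (M(A) = -8 + (A + (-2 - 1*6))/8 = -8 + (A + (-2 - 6))/8 = -8 + (A - 8)/8 = -8 + (-8 + A)/8 = -8 + (-1 + A/8) = -9 + A/8)
K(D) = 8 - D/8 (K(D) = -1 - (-9 + (1*D)/8) = -1 - (-9 + D/8) = -1 + (9 - D/8) = 8 - D/8)
((h(7) - 1*52) + K(1))² = ((1/(4 + 7) - 1*52) + (8 - ⅛*1))² = ((1/11 - 52) + (8 - ⅛))² = ((1/11 - 52) + 63/8)² = (-571/11 + 63/8)² = (-3875/88)² = 15015625/7744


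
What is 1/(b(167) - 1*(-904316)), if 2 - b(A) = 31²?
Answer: 1/903357 ≈ 1.1070e-6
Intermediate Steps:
b(A) = -959 (b(A) = 2 - 1*31² = 2 - 1*961 = 2 - 961 = -959)
1/(b(167) - 1*(-904316)) = 1/(-959 - 1*(-904316)) = 1/(-959 + 904316) = 1/903357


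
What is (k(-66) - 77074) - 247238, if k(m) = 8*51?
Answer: -323904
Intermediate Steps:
k(m) = 408
(k(-66) - 77074) - 247238 = (408 - 77074) - 247238 = -76666 - 247238 = -323904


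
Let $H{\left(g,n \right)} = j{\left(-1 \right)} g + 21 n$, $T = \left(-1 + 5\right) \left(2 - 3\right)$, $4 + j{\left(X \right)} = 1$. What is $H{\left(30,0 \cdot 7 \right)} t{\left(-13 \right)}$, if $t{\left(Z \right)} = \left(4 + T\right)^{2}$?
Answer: $0$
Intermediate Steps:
$j{\left(X \right)} = -3$ ($j{\left(X \right)} = -4 + 1 = -3$)
$T = -4$ ($T = 4 \left(-1\right) = -4$)
$H{\left(g,n \right)} = - 3 g + 21 n$
$t{\left(Z \right)} = 0$ ($t{\left(Z \right)} = \left(4 - 4\right)^{2} = 0^{2} = 0$)
$H{\left(30,0 \cdot 7 \right)} t{\left(-13 \right)} = \left(\left(-3\right) 30 + 21 \cdot 0 \cdot 7\right) 0 = \left(-90 + 21 \cdot 0\right) 0 = \left(-90 + 0\right) 0 = \left(-90\right) 0 = 0$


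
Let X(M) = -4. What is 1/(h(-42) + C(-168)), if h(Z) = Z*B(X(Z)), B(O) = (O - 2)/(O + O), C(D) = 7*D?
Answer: -2/2415 ≈ -0.00082816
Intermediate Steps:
B(O) = (-2 + O)/(2*O) (B(O) = (-2 + O)/((2*O)) = (-2 + O)*(1/(2*O)) = (-2 + O)/(2*O))
h(Z) = 3*Z/4 (h(Z) = Z*((½)*(-2 - 4)/(-4)) = Z*((½)*(-¼)*(-6)) = Z*(¾) = 3*Z/4)
1/(h(-42) + C(-168)) = 1/((¾)*(-42) + 7*(-168)) = 1/(-63/2 - 1176) = 1/(-2415/2) = -2/2415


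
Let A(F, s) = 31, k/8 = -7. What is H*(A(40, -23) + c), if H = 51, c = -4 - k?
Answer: 4233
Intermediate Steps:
k = -56 (k = 8*(-7) = -56)
c = 52 (c = -4 - 1*(-56) = -4 + 56 = 52)
H*(A(40, -23) + c) = 51*(31 + 52) = 51*83 = 4233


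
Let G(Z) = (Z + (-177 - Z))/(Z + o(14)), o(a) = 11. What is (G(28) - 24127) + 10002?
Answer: -183684/13 ≈ -14130.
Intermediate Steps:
G(Z) = -177/(11 + Z) (G(Z) = (Z + (-177 - Z))/(Z + 11) = -177/(11 + Z))
(G(28) - 24127) + 10002 = (-177/(11 + 28) - 24127) + 10002 = (-177/39 - 24127) + 10002 = (-177*1/39 - 24127) + 10002 = (-59/13 - 24127) + 10002 = -313710/13 + 10002 = -183684/13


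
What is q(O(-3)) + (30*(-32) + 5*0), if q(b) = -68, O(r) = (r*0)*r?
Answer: -1028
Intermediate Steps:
O(r) = 0 (O(r) = 0*r = 0)
q(O(-3)) + (30*(-32) + 5*0) = -68 + (30*(-32) + 5*0) = -68 + (-960 + 0) = -68 - 960 = -1028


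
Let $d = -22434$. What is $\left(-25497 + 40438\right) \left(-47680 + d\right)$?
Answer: $-1047573274$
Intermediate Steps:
$\left(-25497 + 40438\right) \left(-47680 + d\right) = \left(-25497 + 40438\right) \left(-47680 - 22434\right) = 14941 \left(-70114\right) = -1047573274$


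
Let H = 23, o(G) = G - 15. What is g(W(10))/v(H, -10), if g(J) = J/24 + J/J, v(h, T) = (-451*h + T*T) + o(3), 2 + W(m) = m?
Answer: -4/30855 ≈ -0.00012964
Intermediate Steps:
W(m) = -2 + m
o(G) = -15 + G
v(h, T) = -12 + T² - 451*h (v(h, T) = (-451*h + T*T) + (-15 + 3) = (-451*h + T²) - 12 = (T² - 451*h) - 12 = -12 + T² - 451*h)
g(J) = 1 + J/24 (g(J) = J*(1/24) + 1 = J/24 + 1 = 1 + J/24)
g(W(10))/v(H, -10) = (1 + (-2 + 10)/24)/(-12 + (-10)² - 451*23) = (1 + (1/24)*8)/(-12 + 100 - 10373) = (1 + ⅓)/(-10285) = (4/3)*(-1/10285) = -4/30855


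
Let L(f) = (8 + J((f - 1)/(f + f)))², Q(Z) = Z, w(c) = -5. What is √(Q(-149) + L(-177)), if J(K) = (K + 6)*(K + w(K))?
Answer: √296731008187/31329 ≈ 17.387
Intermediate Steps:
J(K) = (-5 + K)*(6 + K) (J(K) = (K + 6)*(K - 5) = (6 + K)*(-5 + K) = (-5 + K)*(6 + K))
L(f) = (-22 + (-1 + f)/(2*f) + (-1 + f)²/(4*f²))² (L(f) = (8 + (-30 + (f - 1)/(f + f) + ((f - 1)/(f + f))²))² = (8 + (-30 + (-1 + f)/((2*f)) + ((-1 + f)/((2*f)))²))² = (8 + (-30 + (-1 + f)*(1/(2*f)) + ((-1 + f)*(1/(2*f)))²))² = (8 + (-30 + (-1 + f)/(2*f) + ((-1 + f)/(2*f))²))² = (8 + (-30 + (-1 + f)/(2*f) + (-1 + f)²/(4*f²)))² = (-22 + (-1 + f)/(2*f) + (-1 + f)²/(4*f²))²)
√(Q(-149) + L(-177)) = √(-149 + (1/16)*((-1 - 177)² - 86*(-177)² - 2*(-177))²/(-177)⁴) = √(-149 + (1/16)*(1/981506241)*((-178)² - 86*31329 + 354)²) = √(-149 + (1/16)*(1/981506241)*(31684 - 2694294 + 354)²) = √(-149 + (1/16)*(1/981506241)*(-2662256)²) = √(-149 + (1/16)*(1/981506241)*7087607009536) = √(-149 + 442975438096/981506241) = √(296731008187/981506241) = √296731008187/31329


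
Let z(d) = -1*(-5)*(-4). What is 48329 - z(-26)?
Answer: 48349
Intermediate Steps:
z(d) = -20 (z(d) = 5*(-4) = -20)
48329 - z(-26) = 48329 - 1*(-20) = 48329 + 20 = 48349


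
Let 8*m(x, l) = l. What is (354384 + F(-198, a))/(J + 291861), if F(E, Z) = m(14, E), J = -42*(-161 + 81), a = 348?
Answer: 472479/393628 ≈ 1.2003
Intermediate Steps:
m(x, l) = l/8
J = 3360 (J = -42*(-80) = 3360)
F(E, Z) = E/8
(354384 + F(-198, a))/(J + 291861) = (354384 + (⅛)*(-198))/(3360 + 291861) = (354384 - 99/4)/295221 = (1417437/4)*(1/295221) = 472479/393628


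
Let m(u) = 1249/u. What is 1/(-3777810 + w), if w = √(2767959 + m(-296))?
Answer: -223646352/844893261186197 - 2*√60629281510/4224466305930985 ≈ -2.6482e-7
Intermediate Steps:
w = √60629281510/148 (w = √(2767959 + 1249/(-296)) = √(2767959 + 1249*(-1/296)) = √(2767959 - 1249/296) = √(819314615/296) = √60629281510/148 ≈ 1663.7)
1/(-3777810 + w) = 1/(-3777810 + √60629281510/148)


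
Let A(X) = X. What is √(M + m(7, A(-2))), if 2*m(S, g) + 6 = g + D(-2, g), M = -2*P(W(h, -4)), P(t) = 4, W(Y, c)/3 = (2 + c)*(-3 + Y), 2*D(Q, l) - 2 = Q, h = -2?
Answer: 2*I*√3 ≈ 3.4641*I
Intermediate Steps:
D(Q, l) = 1 + Q/2
W(Y, c) = 3*(-3 + Y)*(2 + c) (W(Y, c) = 3*((2 + c)*(-3 + Y)) = 3*((-3 + Y)*(2 + c)) = 3*(-3 + Y)*(2 + c))
M = -8 (M = -2*4 = -8)
m(S, g) = -3 + g/2 (m(S, g) = -3 + (g + (1 + (½)*(-2)))/2 = -3 + (g + (1 - 1))/2 = -3 + (g + 0)/2 = -3 + g/2)
√(M + m(7, A(-2))) = √(-8 + (-3 + (½)*(-2))) = √(-8 + (-3 - 1)) = √(-8 - 4) = √(-12) = 2*I*√3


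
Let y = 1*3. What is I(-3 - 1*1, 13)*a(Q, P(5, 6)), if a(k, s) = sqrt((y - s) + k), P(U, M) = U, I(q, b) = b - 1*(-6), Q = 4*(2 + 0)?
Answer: 19*sqrt(6) ≈ 46.540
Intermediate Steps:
Q = 8 (Q = 4*2 = 8)
I(q, b) = 6 + b (I(q, b) = b + 6 = 6 + b)
y = 3
a(k, s) = sqrt(3 + k - s) (a(k, s) = sqrt((3 - s) + k) = sqrt(3 + k - s))
I(-3 - 1*1, 13)*a(Q, P(5, 6)) = (6 + 13)*sqrt(3 + 8 - 1*5) = 19*sqrt(3 + 8 - 5) = 19*sqrt(6)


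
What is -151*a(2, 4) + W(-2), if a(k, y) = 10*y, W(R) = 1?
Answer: -6039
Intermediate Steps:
-151*a(2, 4) + W(-2) = -1510*4 + 1 = -151*40 + 1 = -6040 + 1 = -6039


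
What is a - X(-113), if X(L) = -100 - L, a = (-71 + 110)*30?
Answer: 1157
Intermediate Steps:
a = 1170 (a = 39*30 = 1170)
a - X(-113) = 1170 - (-100 - 1*(-113)) = 1170 - (-100 + 113) = 1170 - 1*13 = 1170 - 13 = 1157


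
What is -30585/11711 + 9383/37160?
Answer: -1026654287/435180760 ≈ -2.3591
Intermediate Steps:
-30585/11711 + 9383/37160 = -1026654287/435180760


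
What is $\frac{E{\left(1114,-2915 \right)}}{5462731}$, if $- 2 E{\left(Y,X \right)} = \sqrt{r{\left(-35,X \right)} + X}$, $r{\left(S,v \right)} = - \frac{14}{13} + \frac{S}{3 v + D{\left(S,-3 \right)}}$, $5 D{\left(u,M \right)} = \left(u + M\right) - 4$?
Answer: $- \frac{2 i \sqrt{6555655919202}}{1036045173267} \approx - 4.9426 \cdot 10^{-6} i$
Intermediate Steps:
$D{\left(u,M \right)} = - \frac{4}{5} + \frac{M}{5} + \frac{u}{5}$ ($D{\left(u,M \right)} = \frac{\left(u + M\right) - 4}{5} = \frac{\left(M + u\right) - 4}{5} = \frac{-4 + M + u}{5} = - \frac{4}{5} + \frac{M}{5} + \frac{u}{5}$)
$r{\left(S,v \right)} = - \frac{14}{13} + \frac{S}{- \frac{7}{5} + 3 v + \frac{S}{5}}$ ($r{\left(S,v \right)} = - \frac{14}{13} + \frac{S}{3 v + \left(- \frac{4}{5} + \frac{1}{5} \left(-3\right) + \frac{S}{5}\right)} = \left(-14\right) \frac{1}{13} + \frac{S}{3 v - \left(\frac{7}{5} - \frac{S}{5}\right)} = - \frac{14}{13} + \frac{S}{3 v + \left(- \frac{7}{5} + \frac{S}{5}\right)} = - \frac{14}{13} + \frac{S}{- \frac{7}{5} + 3 v + \frac{S}{5}}$)
$E{\left(Y,X \right)} = - \frac{\sqrt{X + \frac{-1687 - 210 X}{13 \left(-42 + 15 X\right)}}}{2}$ ($E{\left(Y,X \right)} = - \frac{\sqrt{\frac{98 - 210 X + 51 \left(-35\right)}{13 \left(-7 - 35 + 15 X\right)} + X}}{2} = - \frac{\sqrt{\frac{98 - 210 X - 1785}{13 \left(-42 + 15 X\right)} + X}}{2} = - \frac{\sqrt{\frac{-1687 - 210 X}{13 \left(-42 + 15 X\right)} + X}}{2} = - \frac{\sqrt{X + \frac{-1687 - 210 X}{13 \left(-42 + 15 X\right)}}}{2}$)
$\frac{E{\left(1114,-2915 \right)}}{5462731} = \frac{\left(- \frac{1}{78}\right) \sqrt{39} \sqrt{- \frac{1687 - 195 \left(-2915\right)^{2} + 756 \left(-2915\right)}{-14 + 5 \left(-2915\right)}}}{5462731} = - \frac{\sqrt{39} \sqrt{- \frac{1687 - 1656958875 - 2203740}{-14 - 14575}}}{78} \cdot \frac{1}{5462731} = - \frac{\sqrt{39} \sqrt{- \frac{1687 - 1656958875 - 2203740}{-14589}}}{78} \cdot \frac{1}{5462731} = - \frac{\sqrt{39} \sqrt{\left(-1\right) \left(- \frac{1}{14589}\right) \left(-1659160928\right)}}{78} \cdot \frac{1}{5462731} = - \frac{\sqrt{39} \sqrt{- \frac{1659160928}{14589}}}{78} \cdot \frac{1}{5462731} = - \frac{\sqrt{39} \frac{4 i \sqrt{168093741518}}{4863}}{78} \cdot \frac{1}{5462731} = - \frac{2 i \sqrt{6555655919202}}{189657} \cdot \frac{1}{5462731} = - \frac{2 i \sqrt{6555655919202}}{1036045173267}$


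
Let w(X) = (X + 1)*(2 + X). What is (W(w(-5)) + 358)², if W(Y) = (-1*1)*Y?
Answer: 119716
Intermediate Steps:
w(X) = (1 + X)*(2 + X)
W(Y) = -Y
(W(w(-5)) + 358)² = (-(2 + (-5)² + 3*(-5)) + 358)² = (-(2 + 25 - 15) + 358)² = (-1*12 + 358)² = (-12 + 358)² = 346² = 119716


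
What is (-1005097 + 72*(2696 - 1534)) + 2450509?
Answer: 1529076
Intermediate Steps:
(-1005097 + 72*(2696 - 1534)) + 2450509 = (-1005097 + 72*1162) + 2450509 = (-1005097 + 83664) + 2450509 = -921433 + 2450509 = 1529076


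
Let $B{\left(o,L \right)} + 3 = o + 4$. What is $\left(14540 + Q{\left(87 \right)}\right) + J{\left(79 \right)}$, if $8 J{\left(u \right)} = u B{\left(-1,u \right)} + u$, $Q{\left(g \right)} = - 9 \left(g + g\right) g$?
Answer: $- \frac{973537}{8} \approx -1.2169 \cdot 10^{5}$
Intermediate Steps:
$B{\left(o,L \right)} = 1 + o$ ($B{\left(o,L \right)} = -3 + \left(o + 4\right) = -3 + \left(4 + o\right) = 1 + o$)
$Q{\left(g \right)} = - 18 g^{2}$ ($Q{\left(g \right)} = - 9 \cdot 2 g g = - 18 g g = - 18 g^{2}$)
$J{\left(u \right)} = \frac{u}{8}$ ($J{\left(u \right)} = \frac{u \left(1 - 1\right) + u}{8} = \frac{u 0 + u}{8} = \frac{0 + u}{8} = \frac{u}{8}$)
$\left(14540 + Q{\left(87 \right)}\right) + J{\left(79 \right)} = \left(14540 - 18 \cdot 87^{2}\right) + \frac{1}{8} \cdot 79 = \left(14540 - 136242\right) + \frac{79}{8} = -121702 + \frac{79}{8} = - \frac{973537}{8}$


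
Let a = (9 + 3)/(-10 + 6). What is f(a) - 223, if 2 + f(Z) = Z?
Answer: -228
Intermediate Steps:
a = -3 (a = 12/(-4) = 12*(-¼) = -3)
f(Z) = -2 + Z
f(a) - 223 = (-2 - 3) - 223 = -5 - 223 = -228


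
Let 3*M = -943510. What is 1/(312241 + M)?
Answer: -3/6787 ≈ -0.00044202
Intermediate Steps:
M = -943510/3 (M = (⅓)*(-943510) = -943510/3 ≈ -3.1450e+5)
1/(312241 + M) = 1/(312241 - 943510/3) = 1/(-6787/3) = -3/6787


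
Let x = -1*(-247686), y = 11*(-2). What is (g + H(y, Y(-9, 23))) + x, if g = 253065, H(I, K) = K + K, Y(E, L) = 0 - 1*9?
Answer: 500733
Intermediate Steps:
Y(E, L) = -9 (Y(E, L) = 0 - 9 = -9)
y = -22
H(I, K) = 2*K
x = 247686
(g + H(y, Y(-9, 23))) + x = (253065 + 2*(-9)) + 247686 = (253065 - 18) + 247686 = 253047 + 247686 = 500733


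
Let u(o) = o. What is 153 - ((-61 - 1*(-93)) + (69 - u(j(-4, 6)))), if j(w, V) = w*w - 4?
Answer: 64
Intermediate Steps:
j(w, V) = -4 + w² (j(w, V) = w² - 4 = -4 + w²)
153 - ((-61 - 1*(-93)) + (69 - u(j(-4, 6)))) = 153 - ((-61 - 1*(-93)) + (69 - (-4 + (-4)²))) = 153 - ((-61 + 93) + (69 - (-4 + 16))) = 153 - (32 + (69 - 1*12)) = 153 - (32 + (69 - 12)) = 153 - (32 + 57) = 153 - 1*89 = 153 - 89 = 64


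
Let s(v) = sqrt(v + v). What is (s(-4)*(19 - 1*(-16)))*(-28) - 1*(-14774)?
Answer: 14774 - 1960*I*sqrt(2) ≈ 14774.0 - 2771.9*I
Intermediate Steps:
s(v) = sqrt(2)*sqrt(v) (s(v) = sqrt(2*v) = sqrt(2)*sqrt(v))
(s(-4)*(19 - 1*(-16)))*(-28) - 1*(-14774) = ((sqrt(2)*sqrt(-4))*(19 - 1*(-16)))*(-28) - 1*(-14774) = ((sqrt(2)*(2*I))*(19 + 16))*(-28) + 14774 = ((2*I*sqrt(2))*35)*(-28) + 14774 = (70*I*sqrt(2))*(-28) + 14774 = -1960*I*sqrt(2) + 14774 = 14774 - 1960*I*sqrt(2)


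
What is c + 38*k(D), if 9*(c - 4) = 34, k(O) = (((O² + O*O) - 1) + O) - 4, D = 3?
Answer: 5542/9 ≈ 615.78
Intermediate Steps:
k(O) = -5 + O + 2*O² (k(O) = (((O² + O²) - 1) + O) - 4 = ((2*O² - 1) + O) - 4 = ((-1 + 2*O²) + O) - 4 = (-1 + O + 2*O²) - 4 = -5 + O + 2*O²)
c = 70/9 (c = 4 + (⅑)*34 = 4 + 34/9 = 70/9 ≈ 7.7778)
c + 38*k(D) = 70/9 + 38*(-5 + 3 + 2*3²) = 70/9 + 38*(-5 + 3 + 2*9) = 70/9 + 38*(-5 + 3 + 18) = 70/9 + 38*16 = 70/9 + 608 = 5542/9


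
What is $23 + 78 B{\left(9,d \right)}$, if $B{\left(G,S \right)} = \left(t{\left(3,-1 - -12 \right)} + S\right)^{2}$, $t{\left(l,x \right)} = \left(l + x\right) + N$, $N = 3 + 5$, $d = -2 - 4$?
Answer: $19991$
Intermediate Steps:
$d = -6$
$N = 8$
$t{\left(l,x \right)} = 8 + l + x$ ($t{\left(l,x \right)} = \left(l + x\right) + 8 = 8 + l + x$)
$B{\left(G,S \right)} = \left(22 + S\right)^{2}$ ($B{\left(G,S \right)} = \left(\left(8 + 3 - -11\right) + S\right)^{2} = \left(\left(8 + 3 + \left(-1 + 12\right)\right) + S\right)^{2} = \left(\left(8 + 3 + 11\right) + S\right)^{2} = \left(22 + S\right)^{2}$)
$23 + 78 B{\left(9,d \right)} = 23 + 78 \left(22 - 6\right)^{2} = 23 + 78 \cdot 16^{2} = 23 + 78 \cdot 256 = 23 + 19968 = 19991$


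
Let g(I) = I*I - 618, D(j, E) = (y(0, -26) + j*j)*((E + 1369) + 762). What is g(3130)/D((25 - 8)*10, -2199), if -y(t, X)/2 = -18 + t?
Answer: -4898141/983824 ≈ -4.9787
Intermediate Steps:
y(t, X) = 36 - 2*t (y(t, X) = -2*(-18 + t) = 36 - 2*t)
D(j, E) = (36 + j²)*(2131 + E) (D(j, E) = ((36 - 2*0) + j*j)*((E + 1369) + 762) = ((36 + 0) + j²)*((1369 + E) + 762) = (36 + j²)*(2131 + E))
g(I) = -618 + I² (g(I) = I² - 618 = -618 + I²)
g(3130)/D((25 - 8)*10, -2199) = (-618 + 3130²)/(76716 + 36*(-2199) + 2131*((25 - 8)*10)² - 2199*100*(25 - 8)²) = (-618 + 9796900)/(76716 - 79164 + 2131*(17*10)² - 2199*(17*10)²) = 9796282/(76716 - 79164 + 2131*170² - 2199*170²) = 9796282/(76716 - 79164 + 2131*28900 - 2199*28900) = 9796282/(76716 - 79164 + 61585900 - 63551100) = 9796282/(-1967648) = 9796282*(-1/1967648) = -4898141/983824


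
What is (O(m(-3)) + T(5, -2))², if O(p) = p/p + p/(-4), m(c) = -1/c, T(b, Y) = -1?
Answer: 1/144 ≈ 0.0069444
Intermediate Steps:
O(p) = 1 - p/4 (O(p) = 1 + p*(-¼) = 1 - p/4)
(O(m(-3)) + T(5, -2))² = ((1 - (-1)/(4*(-3))) - 1)² = ((1 - (-1)*(-1)/(4*3)) - 1)² = ((1 - ¼*⅓) - 1)² = ((1 - 1/12) - 1)² = (11/12 - 1)² = (-1/12)² = 1/144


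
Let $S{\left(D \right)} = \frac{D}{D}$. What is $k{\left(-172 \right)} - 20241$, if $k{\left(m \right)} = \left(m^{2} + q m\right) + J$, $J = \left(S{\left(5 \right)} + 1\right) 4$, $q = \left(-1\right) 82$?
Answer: $23455$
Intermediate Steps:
$S{\left(D \right)} = 1$
$q = -82$
$J = 8$ ($J = \left(1 + 1\right) 4 = 2 \cdot 4 = 8$)
$k{\left(m \right)} = 8 + m^{2} - 82 m$ ($k{\left(m \right)} = \left(m^{2} - 82 m\right) + 8 = 8 + m^{2} - 82 m$)
$k{\left(-172 \right)} - 20241 = \left(8 + \left(-172\right)^{2} - -14104\right) - 20241 = \left(8 + 29584 + 14104\right) - 20241 = 43696 - 20241 = 23455$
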